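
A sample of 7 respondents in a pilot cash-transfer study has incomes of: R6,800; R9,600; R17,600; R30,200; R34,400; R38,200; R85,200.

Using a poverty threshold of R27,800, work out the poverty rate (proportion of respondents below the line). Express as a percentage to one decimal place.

3 of the 7 respondents have income below R27,800.
H = 3/7 = 42.9%.

42.9%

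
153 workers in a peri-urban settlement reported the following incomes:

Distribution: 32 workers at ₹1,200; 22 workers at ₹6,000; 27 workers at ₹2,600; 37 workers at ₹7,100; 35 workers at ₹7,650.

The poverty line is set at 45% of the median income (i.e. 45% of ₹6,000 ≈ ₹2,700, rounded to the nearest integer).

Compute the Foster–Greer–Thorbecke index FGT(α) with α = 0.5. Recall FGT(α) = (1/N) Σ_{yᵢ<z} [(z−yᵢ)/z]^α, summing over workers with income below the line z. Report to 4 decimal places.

Below z: 32×₹1,200, 27×₹2,600 (q = 59 of N = 153).
Shortfall ratios: (2700−1200)/2700 = 0.5556 (×32); (2700−2600)/2700 = 0.0370 (×27).
Raised to α = 0.5: 0.74536 (×32); 0.19245 (×27).
Sum = 29.047544; FGT(0.5) = 29.047544 / 153 = 0.1899.

0.1899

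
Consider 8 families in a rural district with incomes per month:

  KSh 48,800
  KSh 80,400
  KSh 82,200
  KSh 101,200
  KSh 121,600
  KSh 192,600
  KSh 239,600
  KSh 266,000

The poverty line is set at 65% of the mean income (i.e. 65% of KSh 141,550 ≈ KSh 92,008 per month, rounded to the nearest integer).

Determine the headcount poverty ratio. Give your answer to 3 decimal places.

3 of the 8 families have income below KSh 92,008.
H = 3/8 = 0.375.

0.375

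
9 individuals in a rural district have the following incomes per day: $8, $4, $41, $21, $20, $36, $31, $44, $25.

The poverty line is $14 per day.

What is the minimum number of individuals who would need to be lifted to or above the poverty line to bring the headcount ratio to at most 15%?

Currently q = 2 of N = 9 are below the line (H = 0.222).
A headcount ratio of at most 15% allows at most ⌊0.15 × 9⌋ = 1 poor individuals.
So at least 2 − 1 = 1 must be lifted.

1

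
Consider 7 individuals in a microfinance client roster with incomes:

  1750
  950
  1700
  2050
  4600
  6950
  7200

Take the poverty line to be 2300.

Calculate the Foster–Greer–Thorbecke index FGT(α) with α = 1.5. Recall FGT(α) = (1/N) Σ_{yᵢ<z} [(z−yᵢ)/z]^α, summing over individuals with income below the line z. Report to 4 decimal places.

Below z: 950, 1700, 1750, 2050 (q = 4 of N = 7).
Gap ratios (z−y)/z: (2300−950)/2300 = 0.5870; (2300−1700)/2300 = 0.2609; (2300−1750)/2300 = 0.2391; (2300−2050)/2300 = 0.1087.
Raised to α = 1.5: 0.44969; 0.13324; 0.11694; 0.03584.
Sum = 0.735699; FGT(1.5) = 0.735699 / 7 = 0.1051.

0.1051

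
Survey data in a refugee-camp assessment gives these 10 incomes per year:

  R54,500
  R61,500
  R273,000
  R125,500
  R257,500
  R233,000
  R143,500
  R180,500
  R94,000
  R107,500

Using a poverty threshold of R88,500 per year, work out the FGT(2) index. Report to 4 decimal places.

Below z: R54,500, R61,500 (q = 2 of N = 10).
Shortfall ratios: (88500−54500)/88500 = 0.3842; (88500−61500)/88500 = 0.3051.
Squared: 0.1476; 0.0931.
Sum = 0.240672; P₂ = 0.240672 / 10 = 0.0241.

0.0241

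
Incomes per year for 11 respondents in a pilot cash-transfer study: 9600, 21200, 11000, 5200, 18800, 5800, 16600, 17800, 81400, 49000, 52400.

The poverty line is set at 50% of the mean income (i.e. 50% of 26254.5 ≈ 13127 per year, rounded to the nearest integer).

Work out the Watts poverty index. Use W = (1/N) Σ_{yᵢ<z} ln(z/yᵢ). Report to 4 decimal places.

0.2030

Incomes under z: 5200, 5800, 9600, 11000 (q = 4 of N = 11).
Log shortfalls: ln(13127/5200) = 0.9260; ln(13127/5800) = 0.8168; ln(13127/9600) = 0.3129; ln(13127/11000) = 0.1768.
W = 2.232510 / 11 = 0.2030.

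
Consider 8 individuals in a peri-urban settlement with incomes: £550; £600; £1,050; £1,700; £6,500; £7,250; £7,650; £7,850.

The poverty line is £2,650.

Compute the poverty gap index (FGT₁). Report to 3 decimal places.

Incomes under z: £550, £600, £1,050, £1,700 (q = 4 of N = 8).
Gap ratios (z−y)/z: (2650−550)/2650 = 0.7925; (2650−600)/2650 = 0.7736; (2650−1050)/2650 = 0.6038; (2650−1700)/2650 = 0.3585.
Sum of shortfalls = 2.528302; P₁ averages over all N: 2.528302 / 8 = 0.316.

0.316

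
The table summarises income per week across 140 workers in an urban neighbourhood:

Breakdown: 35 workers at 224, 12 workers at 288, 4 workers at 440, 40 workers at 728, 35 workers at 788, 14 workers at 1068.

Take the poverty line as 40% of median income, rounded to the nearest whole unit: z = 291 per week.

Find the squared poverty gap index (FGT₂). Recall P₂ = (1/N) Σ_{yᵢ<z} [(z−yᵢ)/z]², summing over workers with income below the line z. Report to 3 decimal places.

0.013

Below z: 35×224, 12×288 (q = 47 of N = 140).
Shortfall ratios: (291−224)/291 = 0.2302 (×35); (291−288)/291 = 0.0103 (×12).
Squared: 0.0530 (×35); 0.0001 (×12).
Sum = 1.856650; P₂ = 1.856650 / 140 = 0.013.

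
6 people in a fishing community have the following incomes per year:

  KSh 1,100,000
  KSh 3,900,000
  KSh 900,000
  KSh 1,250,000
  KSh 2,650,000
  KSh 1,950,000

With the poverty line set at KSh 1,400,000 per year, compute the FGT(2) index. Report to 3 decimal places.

Below z: KSh 900,000, KSh 1,100,000, KSh 1,250,000 (q = 3 of N = 6).
Shortfall ratios: (1400000−900000)/1400000 = 0.3571; (1400000−1100000)/1400000 = 0.2143; (1400000−1250000)/1400000 = 0.1071.
Squared: 0.1276; 0.0459; 0.0115.
Sum = 0.184949; P₂ = 0.184949 / 6 = 0.031.

0.031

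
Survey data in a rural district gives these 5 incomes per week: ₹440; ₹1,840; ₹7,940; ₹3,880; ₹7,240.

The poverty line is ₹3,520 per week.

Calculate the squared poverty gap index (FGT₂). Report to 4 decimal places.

0.1987

Below the line: ₹440, ₹1,840 (q = 2 of N = 5).
Gap ratios (z−y)/z: (3520−440)/3520 = 0.8750; (3520−1840)/3520 = 0.4773.
Squared: 0.7656; 0.2278.
Sum = 0.993414; P₂ = 0.993414 / 5 = 0.1987.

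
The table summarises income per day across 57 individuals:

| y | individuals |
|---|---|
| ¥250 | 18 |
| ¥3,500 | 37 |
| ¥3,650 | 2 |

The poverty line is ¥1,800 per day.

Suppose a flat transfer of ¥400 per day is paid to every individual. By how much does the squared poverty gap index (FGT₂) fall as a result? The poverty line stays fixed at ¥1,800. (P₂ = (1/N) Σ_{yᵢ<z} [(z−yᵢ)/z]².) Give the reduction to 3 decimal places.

Before: below the line — 18×¥250; squared poverty gap index (FGT₂) = 0.23416.
After the ¥400 transfer: below the line — 18×¥650; squared poverty gap index (FGT₂) = 0.12890.
Reduction = 0.23416 − 0.12890 = 0.105.

0.105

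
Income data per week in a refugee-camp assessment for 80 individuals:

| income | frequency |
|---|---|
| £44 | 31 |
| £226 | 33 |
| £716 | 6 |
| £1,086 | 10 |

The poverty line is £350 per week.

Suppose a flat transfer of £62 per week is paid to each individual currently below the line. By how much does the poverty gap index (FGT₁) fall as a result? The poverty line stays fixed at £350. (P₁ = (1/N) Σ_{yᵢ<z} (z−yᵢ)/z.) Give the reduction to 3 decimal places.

0.142

Before: below the line — 31×£44, 33×£226; poverty gap index (FGT₁) = 0.48493.
After the £62 transfer: below the line — 31×£106, 33×£288; poverty gap index (FGT₁) = 0.34321.
Reduction = 0.48493 − 0.34321 = 0.142.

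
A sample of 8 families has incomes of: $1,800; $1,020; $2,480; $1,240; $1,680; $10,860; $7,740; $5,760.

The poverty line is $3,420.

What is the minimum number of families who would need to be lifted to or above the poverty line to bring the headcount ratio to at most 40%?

2

5 of the 8 families are poor, so H = 5/8 = 0.625.
A headcount ratio of at most 40% allows at most ⌊0.40 × 8⌋ = 3 poor families.
So at least 5 − 3 = 2 must be lifted.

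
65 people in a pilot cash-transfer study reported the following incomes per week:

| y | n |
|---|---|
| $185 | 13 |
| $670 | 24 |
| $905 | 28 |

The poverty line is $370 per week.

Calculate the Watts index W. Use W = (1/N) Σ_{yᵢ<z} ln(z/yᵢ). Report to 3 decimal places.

Below the line: 13×$185 (q = 13 of N = 65).
Log gaps: ln(370/185) = 0.6931 (×13).
W = 9.010913 / 65 = 0.139.

0.139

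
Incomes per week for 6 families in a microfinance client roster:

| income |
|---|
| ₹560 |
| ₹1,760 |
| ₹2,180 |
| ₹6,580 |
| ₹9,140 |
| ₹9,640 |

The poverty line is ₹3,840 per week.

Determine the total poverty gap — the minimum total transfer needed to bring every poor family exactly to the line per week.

₹7,020

Incomes under z: ₹560, ₹1,760, ₹2,180 (q = 3 of N = 6).
Individual gaps: 3840−560 = 3280; 3840−1760 = 2080; 3840−2180 = 1660.
Aggregate gap = ₹7,020.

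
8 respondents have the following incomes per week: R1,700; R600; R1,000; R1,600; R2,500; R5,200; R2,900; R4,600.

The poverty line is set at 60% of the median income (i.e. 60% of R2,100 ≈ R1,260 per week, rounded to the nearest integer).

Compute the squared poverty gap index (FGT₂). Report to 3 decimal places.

Below z: R600, R1,000 (q = 2 of N = 8).
Relative gaps: (1260−600)/1260 = 0.5238; (1260−1000)/1260 = 0.2063.
Squared: 0.2744; 0.0426.
Sum = 0.316956; P₂ = 0.316956 / 8 = 0.040.

0.040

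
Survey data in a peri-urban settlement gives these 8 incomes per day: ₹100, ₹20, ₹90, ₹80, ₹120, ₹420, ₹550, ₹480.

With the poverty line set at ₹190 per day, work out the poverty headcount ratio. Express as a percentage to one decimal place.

62.5%

5 of the 8 workers have income below ₹190.
H = 5/8 = 62.5%.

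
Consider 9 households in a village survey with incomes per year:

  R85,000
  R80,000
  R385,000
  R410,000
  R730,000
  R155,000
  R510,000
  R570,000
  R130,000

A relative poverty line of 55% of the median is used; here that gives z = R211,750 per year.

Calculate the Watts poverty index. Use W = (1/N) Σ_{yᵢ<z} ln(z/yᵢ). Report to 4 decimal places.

0.2984

Below the line: R80,000, R85,000, R130,000, R155,000 (q = 4 of N = 9).
Log shortfalls: ln(211750/80000) = 0.9734; ln(211750/85000) = 0.9128; ln(211750/130000) = 0.4879; ln(211750/155000) = 0.3120.
W = 2.685988 / 9 = 0.2984.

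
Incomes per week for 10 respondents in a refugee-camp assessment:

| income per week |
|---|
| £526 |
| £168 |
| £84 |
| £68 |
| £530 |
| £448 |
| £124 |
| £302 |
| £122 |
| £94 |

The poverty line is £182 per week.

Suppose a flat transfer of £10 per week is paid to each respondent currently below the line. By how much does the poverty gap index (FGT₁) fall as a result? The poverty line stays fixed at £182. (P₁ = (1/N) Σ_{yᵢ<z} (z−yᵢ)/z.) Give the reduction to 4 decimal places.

Before: below the line — £68, £84, £94, £122, £124, £168; poverty gap index (FGT₁) = 0.237363.
After the £10 transfer: below the line — £78, £94, £104, £132, £134, £178; poverty gap index (FGT₁) = 0.204396.
Reduction = 0.237363 − 0.204396 = 0.0330.

0.0330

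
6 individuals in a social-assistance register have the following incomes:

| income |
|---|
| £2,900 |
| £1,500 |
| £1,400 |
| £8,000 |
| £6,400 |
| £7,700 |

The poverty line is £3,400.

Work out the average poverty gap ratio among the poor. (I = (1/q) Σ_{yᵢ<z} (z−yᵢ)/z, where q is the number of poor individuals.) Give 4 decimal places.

Below the line: £1,400, £1,500, £2,900 (q = 3 of N = 6).
Shortfall ratios (z−y)/z: 0.5882, 0.5588, 0.1471; sum = 1.294118.
The income-gap ratio divides by q (the poor only): 1.294118 / 3 = 0.4314.

0.4314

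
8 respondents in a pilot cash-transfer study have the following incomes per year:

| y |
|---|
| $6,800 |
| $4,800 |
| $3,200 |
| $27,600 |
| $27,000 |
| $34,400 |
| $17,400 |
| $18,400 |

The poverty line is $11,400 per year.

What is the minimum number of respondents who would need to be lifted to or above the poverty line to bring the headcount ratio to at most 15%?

2

Currently q = 3 of N = 8 are below the line (H = 0.375).
A headcount ratio of at most 15% allows at most ⌊0.15 × 8⌋ = 1 poor respondents.
So at least 3 − 1 = 2 must be lifted.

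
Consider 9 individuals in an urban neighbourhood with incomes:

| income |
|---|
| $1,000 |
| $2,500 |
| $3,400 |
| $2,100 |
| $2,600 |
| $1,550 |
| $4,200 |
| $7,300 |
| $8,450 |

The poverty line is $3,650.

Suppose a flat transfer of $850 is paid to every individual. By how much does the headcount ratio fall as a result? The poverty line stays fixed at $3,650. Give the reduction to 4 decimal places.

0.1111

Before: below the line — $1,000, $1,550, $2,100, $2,500, $2,600, $3,400; headcount ratio = 0.666667.
After the $850 transfer: below the line — $1,850, $2,400, $2,950, $3,350, $3,450; headcount ratio = 0.555556.
Reduction = 0.666667 − 0.555556 = 0.1111.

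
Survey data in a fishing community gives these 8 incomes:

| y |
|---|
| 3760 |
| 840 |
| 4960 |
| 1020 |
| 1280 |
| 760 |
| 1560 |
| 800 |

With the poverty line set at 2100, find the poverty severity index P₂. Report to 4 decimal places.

0.2042

Below the line: 760, 800, 840, 1020, 1280, 1560 (q = 6 of N = 8).
Shortfall ratios: (2100−760)/2100 = 0.6381; (2100−800)/2100 = 0.6190; (2100−840)/2100 = 0.6000; (2100−1020)/2100 = 0.5143; (2100−1280)/2100 = 0.3905; (2100−1560)/2100 = 0.2571.
Squared: 0.4072; 0.3832; 0.3600; 0.2645; 0.1525; 0.0661.
Sum = 1.633469; P₂ = 1.633469 / 8 = 0.2042.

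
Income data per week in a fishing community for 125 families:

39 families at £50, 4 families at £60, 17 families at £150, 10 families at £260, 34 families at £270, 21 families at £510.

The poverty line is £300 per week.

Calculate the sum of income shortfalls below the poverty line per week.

Below the line: 39×£50, 4×£60, 17×£150, 10×£260, 34×£270 (q = 104 of N = 125).
Individual gaps: 39×(300−50) = 9750; 4×(300−60) = 960; 17×(300−150) = 2550; 10×(300−260) = 400; 34×(300−270) = 1020.
Aggregate gap = £14,680.

£14,680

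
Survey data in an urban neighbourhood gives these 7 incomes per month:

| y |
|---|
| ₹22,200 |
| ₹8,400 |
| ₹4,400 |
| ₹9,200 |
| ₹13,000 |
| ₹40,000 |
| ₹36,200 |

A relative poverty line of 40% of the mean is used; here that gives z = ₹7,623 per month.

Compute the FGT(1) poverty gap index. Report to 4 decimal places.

Below the line: ₹4,400 (q = 1 of N = 7).
Gap ratios (z−y)/z: (7623−4400)/7623 = 0.4228.
Sum of shortfalls = 0.422799; P₁ averages over all N: 0.422799 / 7 = 0.0604.

0.0604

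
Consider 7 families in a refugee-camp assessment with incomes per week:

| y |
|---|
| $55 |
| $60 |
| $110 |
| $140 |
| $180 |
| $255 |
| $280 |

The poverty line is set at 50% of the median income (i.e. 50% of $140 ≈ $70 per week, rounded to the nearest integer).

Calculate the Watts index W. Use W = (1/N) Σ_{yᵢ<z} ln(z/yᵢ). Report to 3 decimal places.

0.056

Below z: $55, $60 (q = 2 of N = 7).
Log shortfalls: ln(70/55) = 0.2412; ln(70/60) = 0.1542.
W = 0.395313 / 7 = 0.056.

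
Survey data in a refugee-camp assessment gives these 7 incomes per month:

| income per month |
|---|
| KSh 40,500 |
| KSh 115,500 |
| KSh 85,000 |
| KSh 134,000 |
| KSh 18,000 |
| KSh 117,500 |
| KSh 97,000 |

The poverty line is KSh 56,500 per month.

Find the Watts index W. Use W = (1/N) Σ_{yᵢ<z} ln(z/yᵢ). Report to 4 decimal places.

Incomes under z: KSh 18,000, KSh 40,500 (q = 2 of N = 7).
Log gaps: ln(56500/18000) = 1.1439; ln(56500/40500) = 0.3329.
W = 1.476808 / 7 = 0.2110.

0.2110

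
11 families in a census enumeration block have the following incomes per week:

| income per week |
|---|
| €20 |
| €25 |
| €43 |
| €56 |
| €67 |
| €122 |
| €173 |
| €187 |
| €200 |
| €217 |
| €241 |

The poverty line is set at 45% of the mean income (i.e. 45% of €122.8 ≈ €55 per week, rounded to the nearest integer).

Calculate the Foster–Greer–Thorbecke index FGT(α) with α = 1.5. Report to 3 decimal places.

Incomes under z: €20, €25, €43 (q = 3 of N = 11).
Gap ratios (z−y)/z: (55−20)/55 = 0.6364; (55−25)/55 = 0.5455; (55−43)/55 = 0.2182.
Raised to α = 1.5: 0.50764; 0.40284; 0.10191.
Sum = 1.012400; FGT(1.5) = 1.012400 / 11 = 0.092.

0.092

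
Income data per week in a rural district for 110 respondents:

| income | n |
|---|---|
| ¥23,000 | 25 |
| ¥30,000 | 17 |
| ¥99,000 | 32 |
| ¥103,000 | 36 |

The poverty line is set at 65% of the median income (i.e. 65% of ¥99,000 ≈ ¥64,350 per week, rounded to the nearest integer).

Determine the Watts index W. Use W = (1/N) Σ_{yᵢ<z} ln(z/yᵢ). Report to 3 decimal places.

Below the line: 25×¥23,000, 17×¥30,000 (q = 42 of N = 110).
Log shortfalls: ln(64350/23000) = 1.0288 (×25); ln(64350/30000) = 0.7631 (×17).
W = 38.694440 / 110 = 0.352.

0.352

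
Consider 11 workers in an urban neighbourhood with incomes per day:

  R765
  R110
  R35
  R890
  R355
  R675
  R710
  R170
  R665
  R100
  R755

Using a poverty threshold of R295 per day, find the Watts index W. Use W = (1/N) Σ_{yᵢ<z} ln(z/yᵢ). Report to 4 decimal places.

Below z: R35, R100, R110, R170 (q = 4 of N = 11).
Log gaps: ln(295/35) = 2.1316; ln(295/100) = 1.0818; ln(295/110) = 0.9865; ln(295/170) = 0.5512.
W = 4.751104 / 11 = 0.4319.

0.4319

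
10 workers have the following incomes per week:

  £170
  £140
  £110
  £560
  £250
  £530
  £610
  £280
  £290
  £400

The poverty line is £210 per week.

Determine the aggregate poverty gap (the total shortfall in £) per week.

Below the line: £110, £140, £170 (q = 3 of N = 10).
Individual gaps: 210−110 = 100; 210−140 = 70; 210−170 = 40.
Aggregate gap = £210.

£210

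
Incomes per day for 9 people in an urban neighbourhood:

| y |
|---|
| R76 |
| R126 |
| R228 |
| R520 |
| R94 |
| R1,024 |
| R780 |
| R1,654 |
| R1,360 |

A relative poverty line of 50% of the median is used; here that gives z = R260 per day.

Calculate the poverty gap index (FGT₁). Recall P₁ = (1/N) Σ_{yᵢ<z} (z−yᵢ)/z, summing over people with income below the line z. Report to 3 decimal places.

0.221

Poor units: R76, R94, R126, R228 (q = 4 of N = 9).
Normalized shortfalls: (260−76)/260 = 0.7077; (260−94)/260 = 0.6385; (260−126)/260 = 0.5154; (260−228)/260 = 0.1231.
Σ = 1.984615. Dividing by the full population N = 9 gives P₁ = 0.221.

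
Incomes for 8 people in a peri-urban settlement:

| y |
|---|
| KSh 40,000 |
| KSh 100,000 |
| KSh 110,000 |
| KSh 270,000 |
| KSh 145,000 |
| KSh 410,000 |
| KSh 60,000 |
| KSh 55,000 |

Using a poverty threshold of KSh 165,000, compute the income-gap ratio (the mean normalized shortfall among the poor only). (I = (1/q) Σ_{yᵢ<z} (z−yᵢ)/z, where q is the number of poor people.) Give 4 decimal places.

0.4848

Incomes under z: KSh 40,000, KSh 55,000, KSh 60,000, KSh 100,000, KSh 110,000, KSh 145,000 (q = 6 of N = 8).
Shortfall ratios (z−y)/z: 0.7576, 0.6667, 0.6364, 0.3939, 0.3333, 0.1212; sum = 2.909091.
The income-gap ratio divides by q (the poor only): 2.909091 / 6 = 0.4848.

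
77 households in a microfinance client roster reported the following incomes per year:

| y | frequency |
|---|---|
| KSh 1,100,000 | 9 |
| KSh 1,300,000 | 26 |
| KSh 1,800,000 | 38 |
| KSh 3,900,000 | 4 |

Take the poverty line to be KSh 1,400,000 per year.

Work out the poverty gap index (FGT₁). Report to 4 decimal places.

0.0492

Below z: 9×KSh 1,100,000, 26×KSh 1,300,000 (q = 35 of N = 77).
Gap ratios (z−y)/z: (1400000−1100000)/1400000 = 0.2143 (×9); (1400000−1300000)/1400000 = 0.0714 (×26).
Sum of shortfalls = 3.785714; P₁ averages over all N: 3.785714 / 77 = 0.0492.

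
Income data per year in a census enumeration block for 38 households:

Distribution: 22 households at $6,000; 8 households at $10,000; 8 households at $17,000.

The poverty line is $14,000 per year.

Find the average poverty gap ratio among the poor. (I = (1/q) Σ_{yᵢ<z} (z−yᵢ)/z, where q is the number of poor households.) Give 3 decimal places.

0.495

Incomes under z: 22×$6,000, 8×$10,000 (q = 30 of N = 38).
Shortfall ratios (z−y)/z: 0.5714 (×22), 0.2857 (×8); sum = 14.857143.
The income-gap ratio divides by q (the poor only): 14.857143 / 30 = 0.495.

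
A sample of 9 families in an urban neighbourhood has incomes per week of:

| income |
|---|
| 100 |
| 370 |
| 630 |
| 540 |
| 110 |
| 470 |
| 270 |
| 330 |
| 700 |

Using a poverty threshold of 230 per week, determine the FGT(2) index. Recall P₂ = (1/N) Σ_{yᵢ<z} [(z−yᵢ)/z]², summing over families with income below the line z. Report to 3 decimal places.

0.066

Below z: 100, 110 (q = 2 of N = 9).
Normalized shortfalls: (230−100)/230 = 0.5652; (230−110)/230 = 0.5217.
Squared: 0.3195; 0.2722.
Sum = 0.591682; P₂ = 0.591682 / 9 = 0.066.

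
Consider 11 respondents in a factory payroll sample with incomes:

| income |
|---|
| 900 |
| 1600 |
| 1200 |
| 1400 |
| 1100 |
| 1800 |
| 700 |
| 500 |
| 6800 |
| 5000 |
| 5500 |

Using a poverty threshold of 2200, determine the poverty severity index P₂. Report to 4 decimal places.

Below the line: 500, 700, 900, 1100, 1200, 1400, 1600, 1800 (q = 8 of N = 11).
Normalized shortfalls: (2200−500)/2200 = 0.7727; (2200−700)/2200 = 0.6818; (2200−900)/2200 = 0.5909; (2200−1100)/2200 = 0.5000; (2200−1200)/2200 = 0.4545; (2200−1400)/2200 = 0.3636; (2200−1600)/2200 = 0.2727; (2200−1800)/2200 = 0.1818.
Squared: 0.5971; 0.4649; 0.3492; 0.2500; 0.2066; 0.1322; 0.0744; 0.0331.
Sum = 2.107438; P₂ = 2.107438 / 11 = 0.1916.

0.1916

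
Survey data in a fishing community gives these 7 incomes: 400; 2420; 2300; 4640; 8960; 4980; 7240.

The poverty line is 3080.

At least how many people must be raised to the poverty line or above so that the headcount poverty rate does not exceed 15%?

Currently q = 3 of N = 7 are below the line (H = 0.429).
A headcount ratio of at most 15% allows at most ⌊0.15 × 7⌋ = 1 poor people.
So at least 3 − 1 = 2 must be lifted.

2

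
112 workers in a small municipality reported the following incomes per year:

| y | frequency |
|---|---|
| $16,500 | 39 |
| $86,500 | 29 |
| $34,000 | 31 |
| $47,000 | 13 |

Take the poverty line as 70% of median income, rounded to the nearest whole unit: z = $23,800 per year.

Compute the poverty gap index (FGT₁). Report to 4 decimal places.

Incomes under z: 39×$16,500 (q = 39 of N = 112).
Relative gaps: (23800−16500)/23800 = 0.3067 (×39).
Σ = 11.962185. Dividing by the full population N = 112 gives P₁ = 0.1068.

0.1068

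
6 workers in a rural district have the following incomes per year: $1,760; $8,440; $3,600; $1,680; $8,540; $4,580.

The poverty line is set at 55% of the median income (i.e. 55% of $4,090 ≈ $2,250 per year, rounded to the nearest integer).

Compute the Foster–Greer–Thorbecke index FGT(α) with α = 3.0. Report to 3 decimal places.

0.004

Poor units: $1,680, $1,760 (q = 2 of N = 6).
Relative gaps: (2250−1680)/2250 = 0.2533; (2250−1760)/2250 = 0.2178.
Raised to α = 3.0: 0.01626; 0.01033.
Sum = 0.026587; FGT(3.0) = 0.026587 / 6 = 0.004.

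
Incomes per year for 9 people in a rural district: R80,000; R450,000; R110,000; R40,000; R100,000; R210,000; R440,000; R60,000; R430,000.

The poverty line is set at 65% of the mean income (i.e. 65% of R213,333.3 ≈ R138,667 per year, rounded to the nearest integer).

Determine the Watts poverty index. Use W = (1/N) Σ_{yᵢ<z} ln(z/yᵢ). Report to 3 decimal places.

Below the line: R40,000, R60,000, R80,000, R100,000, R110,000 (q = 5 of N = 9).
Log gaps: ln(138667/40000) = 1.2432; ln(138667/60000) = 0.8377; ln(138667/80000) = 0.5500; ln(138667/100000) = 0.3269; ln(138667/110000) = 0.2316.
W = 3.189476 / 9 = 0.354.

0.354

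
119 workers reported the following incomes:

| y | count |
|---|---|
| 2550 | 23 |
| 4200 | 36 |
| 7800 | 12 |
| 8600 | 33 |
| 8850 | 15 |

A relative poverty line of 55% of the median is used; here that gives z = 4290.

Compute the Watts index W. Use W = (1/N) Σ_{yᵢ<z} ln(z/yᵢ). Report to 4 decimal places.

0.1070

Incomes under z: 23×2550, 36×4200 (q = 59 of N = 119).
ln(z/y) terms: ln(4290/2550) = 0.5202 (×23); ln(4290/4200) = 0.0212 (×36).
W = 12.727727 / 119 = 0.1070.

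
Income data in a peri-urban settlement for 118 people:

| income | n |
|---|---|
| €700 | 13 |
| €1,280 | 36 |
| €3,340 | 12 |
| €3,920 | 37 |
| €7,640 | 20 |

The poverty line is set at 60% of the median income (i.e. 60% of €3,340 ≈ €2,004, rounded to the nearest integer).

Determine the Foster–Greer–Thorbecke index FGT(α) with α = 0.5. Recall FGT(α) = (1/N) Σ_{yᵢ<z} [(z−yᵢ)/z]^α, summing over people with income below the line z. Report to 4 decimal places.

0.2722

Poor units: 13×€700, 36×€1,280 (q = 49 of N = 118).
Shortfall ratios: (2004−700)/2004 = 0.6507 (×13); (2004−1280)/2004 = 0.3613 (×36).
Raised to α = 0.5: 0.80666 (×13); 0.60106 (×36).
Sum = 32.124855; FGT(0.5) = 32.124855 / 118 = 0.2722.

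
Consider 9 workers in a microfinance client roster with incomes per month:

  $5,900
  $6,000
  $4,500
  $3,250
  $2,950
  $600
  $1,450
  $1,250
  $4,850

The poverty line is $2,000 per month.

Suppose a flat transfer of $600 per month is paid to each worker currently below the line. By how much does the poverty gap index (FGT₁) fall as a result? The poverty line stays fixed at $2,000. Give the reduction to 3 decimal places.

Before: below the line — $600, $1,250, $1,450; poverty gap index (FGT₁) = 0.15000.
After the $600 transfer: below the line — $1,200, $1,850; poverty gap index (FGT₁) = 0.05278.
Reduction = 0.15000 − 0.05278 = 0.097.

0.097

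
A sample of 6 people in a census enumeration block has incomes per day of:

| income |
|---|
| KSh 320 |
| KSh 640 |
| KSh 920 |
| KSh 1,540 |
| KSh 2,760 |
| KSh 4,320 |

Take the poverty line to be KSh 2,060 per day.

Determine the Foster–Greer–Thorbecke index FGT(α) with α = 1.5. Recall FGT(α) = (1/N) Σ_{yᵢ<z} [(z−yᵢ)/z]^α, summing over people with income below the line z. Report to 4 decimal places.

0.3145

Below z: KSh 320, KSh 640, KSh 920, KSh 1,540 (q = 4 of N = 6).
Relative gaps: (2060−320)/2060 = 0.8447; (2060−640)/2060 = 0.6893; (2060−920)/2060 = 0.5534; (2060−1540)/2060 = 0.2524.
Raised to α = 1.5: 0.77629; 0.57231; 0.41168; 0.12682.
Sum = 1.887100; FGT(1.5) = 1.887100 / 6 = 0.3145.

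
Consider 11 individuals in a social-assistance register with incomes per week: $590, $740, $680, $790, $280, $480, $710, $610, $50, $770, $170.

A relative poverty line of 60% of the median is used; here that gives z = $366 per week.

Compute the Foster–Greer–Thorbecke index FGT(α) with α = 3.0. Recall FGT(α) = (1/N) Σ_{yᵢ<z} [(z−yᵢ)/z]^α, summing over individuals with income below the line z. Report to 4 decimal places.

0.0737

Incomes under z: $50, $170, $280 (q = 3 of N = 11).
Gap ratios (z−y)/z: (366−50)/366 = 0.8634; (366−170)/366 = 0.5355; (366−280)/366 = 0.2350.
Raised to α = 3.0: 0.64360; 0.15358; 0.01297.
Sum = 0.810153; FGT(3.0) = 0.810153 / 11 = 0.0737.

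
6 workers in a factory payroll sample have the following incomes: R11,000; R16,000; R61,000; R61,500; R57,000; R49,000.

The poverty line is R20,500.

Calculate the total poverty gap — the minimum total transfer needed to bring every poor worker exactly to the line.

R14,000

Below z: R11,000, R16,000 (q = 2 of N = 6).
Individual gaps: 20500−11000 = 9500; 20500−16000 = 4500.
Aggregate gap = R14,000.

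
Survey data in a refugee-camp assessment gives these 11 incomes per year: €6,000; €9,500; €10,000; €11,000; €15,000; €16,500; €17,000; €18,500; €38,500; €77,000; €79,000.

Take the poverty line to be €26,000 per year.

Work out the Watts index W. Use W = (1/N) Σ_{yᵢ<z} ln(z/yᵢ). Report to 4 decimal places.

0.5508

Incomes under z: €6,000, €9,500, €10,000, €11,000, €15,000, €16,500, €17,000, €18,500 (q = 8 of N = 11).
Log gaps: ln(26000/6000) = 1.4663; ln(26000/9500) = 1.0068; ln(26000/10000) = 0.9555; ln(26000/11000) = 0.8602; ln(26000/15000) = 0.5500; ln(26000/16500) = 0.4547; ln(26000/17000) = 0.4249; ln(26000/18500) = 0.3403.
W = 6.058846 / 11 = 0.5508.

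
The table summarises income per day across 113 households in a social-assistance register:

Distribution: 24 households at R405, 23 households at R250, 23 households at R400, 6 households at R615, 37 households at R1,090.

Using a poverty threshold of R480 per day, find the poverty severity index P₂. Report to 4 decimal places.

Below the line: 23×R250, 23×R400, 24×R405 (q = 70 of N = 113).
Shortfall ratios: (480−250)/480 = 0.4792 (×23); (480−400)/480 = 0.1667 (×23); (480−405)/480 = 0.1562 (×24).
Squared: 0.2296 (×23); 0.0278 (×23); 0.0244 (×24).
Sum = 6.505642; P₂ = 6.505642 / 113 = 0.0576.

0.0576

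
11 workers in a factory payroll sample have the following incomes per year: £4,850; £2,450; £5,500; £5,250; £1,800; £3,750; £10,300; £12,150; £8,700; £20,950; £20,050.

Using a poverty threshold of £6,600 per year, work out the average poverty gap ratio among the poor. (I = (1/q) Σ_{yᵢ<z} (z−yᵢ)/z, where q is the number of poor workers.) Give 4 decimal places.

Poor units: £1,800, £2,450, £3,750, £4,850, £5,250, £5,500 (q = 6 of N = 11).
Shortfall ratios (z−y)/z: 0.7273, 0.6288, 0.4318, 0.2652, 0.2045, 0.1667; sum = 2.424242.
The income-gap ratio divides by q (the poor only): 2.424242 / 6 = 0.4040.

0.4040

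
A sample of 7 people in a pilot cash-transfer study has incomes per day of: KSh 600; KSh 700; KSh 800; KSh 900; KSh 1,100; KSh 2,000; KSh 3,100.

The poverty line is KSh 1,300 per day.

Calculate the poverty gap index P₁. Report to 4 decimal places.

Below z: KSh 600, KSh 700, KSh 800, KSh 900, KSh 1,100 (q = 5 of N = 7).
Normalized shortfalls: (1300−600)/1300 = 0.5385; (1300−700)/1300 = 0.4615; (1300−800)/1300 = 0.3846; (1300−900)/1300 = 0.3077; (1300−1100)/1300 = 0.1538.
Σ = 1.846154. Dividing by the full population N = 7 gives P₁ = 0.2637.

0.2637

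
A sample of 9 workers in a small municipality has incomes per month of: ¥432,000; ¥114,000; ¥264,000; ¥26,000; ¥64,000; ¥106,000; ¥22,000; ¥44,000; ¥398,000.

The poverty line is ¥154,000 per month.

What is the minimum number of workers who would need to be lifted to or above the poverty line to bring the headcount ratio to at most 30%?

Currently q = 6 of N = 9 are below the line (H = 0.667).
A headcount ratio of at most 30% allows at most ⌊0.30 × 9⌋ = 2 poor workers.
So at least 6 − 2 = 4 must be lifted.

4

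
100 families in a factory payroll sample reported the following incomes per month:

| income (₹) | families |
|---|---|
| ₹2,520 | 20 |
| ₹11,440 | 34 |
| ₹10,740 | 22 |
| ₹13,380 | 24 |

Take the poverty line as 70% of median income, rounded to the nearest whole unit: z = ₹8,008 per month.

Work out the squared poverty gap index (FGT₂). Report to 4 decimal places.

0.0939

Below the line: 20×₹2,520 (q = 20 of N = 100).
Normalized shortfalls: (8008−2520)/8008 = 0.6853 (×20).
Squared: 0.4697 (×20).
Sum = 9.393124; P₂ = 9.393124 / 100 = 0.0939.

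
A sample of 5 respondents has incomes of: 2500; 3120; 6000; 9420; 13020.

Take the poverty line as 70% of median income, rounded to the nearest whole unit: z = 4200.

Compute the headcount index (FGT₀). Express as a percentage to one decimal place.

40.0%

2 of the 5 respondents have income below 4200.
H = 2/5 = 40.0%.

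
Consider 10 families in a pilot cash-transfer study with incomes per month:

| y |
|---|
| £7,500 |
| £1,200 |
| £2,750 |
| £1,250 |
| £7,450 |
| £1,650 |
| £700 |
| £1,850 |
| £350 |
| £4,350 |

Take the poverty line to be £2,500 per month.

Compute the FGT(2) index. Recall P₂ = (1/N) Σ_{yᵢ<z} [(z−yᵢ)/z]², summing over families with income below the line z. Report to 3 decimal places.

Incomes under z: £350, £700, £1,200, £1,250, £1,650, £1,850 (q = 6 of N = 10).
Shortfall ratios: (2500−350)/2500 = 0.8600; (2500−700)/2500 = 0.7200; (2500−1200)/2500 = 0.5200; (2500−1250)/2500 = 0.5000; (2500−1650)/2500 = 0.3400; (2500−1850)/2500 = 0.2600.
Squared: 0.7396; 0.5184; 0.2704; 0.2500; 0.1156; 0.0676.
Sum = 1.961600; P₂ = 1.961600 / 10 = 0.196.

0.196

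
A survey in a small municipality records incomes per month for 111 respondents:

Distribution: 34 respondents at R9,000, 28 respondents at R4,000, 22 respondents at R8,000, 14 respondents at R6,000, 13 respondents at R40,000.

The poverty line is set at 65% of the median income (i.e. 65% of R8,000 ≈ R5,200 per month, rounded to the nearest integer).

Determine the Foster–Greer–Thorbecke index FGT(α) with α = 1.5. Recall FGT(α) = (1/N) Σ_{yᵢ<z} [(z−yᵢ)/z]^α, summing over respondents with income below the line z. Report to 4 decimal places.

Incomes under z: 28×R4,000 (q = 28 of N = 111).
Relative gaps: (5200−4000)/5200 = 0.2308 (×28).
Raised to α = 1.5: 0.11086 (×28).
Sum = 3.104023; FGT(1.5) = 3.104023 / 111 = 0.0280.

0.0280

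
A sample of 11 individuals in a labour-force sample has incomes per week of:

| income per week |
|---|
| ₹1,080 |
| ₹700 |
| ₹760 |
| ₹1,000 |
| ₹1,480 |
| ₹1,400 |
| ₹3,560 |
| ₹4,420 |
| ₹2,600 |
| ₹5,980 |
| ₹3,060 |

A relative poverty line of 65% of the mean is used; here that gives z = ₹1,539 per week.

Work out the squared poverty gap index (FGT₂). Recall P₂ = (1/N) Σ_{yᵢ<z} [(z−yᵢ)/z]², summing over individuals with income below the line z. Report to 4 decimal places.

Below z: ₹700, ₹760, ₹1,000, ₹1,080, ₹1,400, ₹1,480 (q = 6 of N = 11).
Normalized shortfalls: (1539−700)/1539 = 0.5452; (1539−760)/1539 = 0.5062; (1539−1000)/1539 = 0.3502; (1539−1080)/1539 = 0.2982; (1539−1400)/1539 = 0.0903; (1539−1480)/1539 = 0.0383.
Squared: 0.2972; 0.2562; 0.1227; 0.0890; 0.0082; 0.0015.
Sum = 0.774646; P₂ = 0.774646 / 11 = 0.0704.

0.0704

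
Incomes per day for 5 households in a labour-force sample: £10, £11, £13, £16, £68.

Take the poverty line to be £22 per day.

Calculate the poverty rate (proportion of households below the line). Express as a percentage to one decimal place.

80.0%

4 of the 5 households have income below £22.
H = 4/5 = 80.0%.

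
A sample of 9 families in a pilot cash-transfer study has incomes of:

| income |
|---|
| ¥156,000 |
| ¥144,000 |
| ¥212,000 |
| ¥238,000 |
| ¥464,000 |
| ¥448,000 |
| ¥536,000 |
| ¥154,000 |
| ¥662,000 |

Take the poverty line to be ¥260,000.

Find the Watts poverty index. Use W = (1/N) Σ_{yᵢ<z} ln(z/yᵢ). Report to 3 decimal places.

Below z: ¥144,000, ¥154,000, ¥156,000, ¥212,000, ¥238,000 (q = 5 of N = 9).
Log shortfalls: ln(260000/144000) = 0.5909; ln(260000/154000) = 0.5237; ln(260000/156000) = 0.5108; ln(260000/212000) = 0.2041; ln(260000/238000) = 0.0884.
W = 1.917929 / 9 = 0.213.

0.213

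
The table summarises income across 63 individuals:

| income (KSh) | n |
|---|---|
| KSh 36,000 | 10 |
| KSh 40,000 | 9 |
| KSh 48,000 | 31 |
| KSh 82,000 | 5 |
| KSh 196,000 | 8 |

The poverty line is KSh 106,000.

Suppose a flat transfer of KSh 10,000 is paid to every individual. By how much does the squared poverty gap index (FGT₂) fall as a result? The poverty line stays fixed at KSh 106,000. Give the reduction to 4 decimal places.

0.0830

Before: below the line — 10×KSh 36,000, 9×KSh 40,000, 31×KSh 48,000, 5×KSh 82,000; squared poverty gap index (FGT₂) = 0.275995.
After the KSh 10,000 transfer: below the line — 10×KSh 46,000, 9×KSh 50,000, 31×KSh 58,000, 5×KSh 92,000; squared poverty gap index (FGT₂) = 0.193013.
Reduction = 0.275995 − 0.193013 = 0.0830.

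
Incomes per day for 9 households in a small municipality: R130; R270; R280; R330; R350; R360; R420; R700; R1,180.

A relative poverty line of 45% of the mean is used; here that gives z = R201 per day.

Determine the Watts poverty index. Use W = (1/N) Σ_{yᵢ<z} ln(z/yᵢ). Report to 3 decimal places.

0.048

Below the line: R130 (q = 1 of N = 9).
ln(z/y) terms: ln(201/130) = 0.4358.
W = 0.435770 / 9 = 0.048.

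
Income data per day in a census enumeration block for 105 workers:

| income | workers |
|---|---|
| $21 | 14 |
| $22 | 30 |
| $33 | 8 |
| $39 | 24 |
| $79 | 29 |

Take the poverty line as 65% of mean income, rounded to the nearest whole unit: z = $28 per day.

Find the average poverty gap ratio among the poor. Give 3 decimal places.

0.226

Below z: 14×$21, 30×$22 (q = 44 of N = 105).
Shortfall ratios (z−y)/z: 0.2500 (×14), 0.2143 (×30); sum = 9.928571.
I averages over the q = 44 poor units only: 9.928571 / 44 = 0.226.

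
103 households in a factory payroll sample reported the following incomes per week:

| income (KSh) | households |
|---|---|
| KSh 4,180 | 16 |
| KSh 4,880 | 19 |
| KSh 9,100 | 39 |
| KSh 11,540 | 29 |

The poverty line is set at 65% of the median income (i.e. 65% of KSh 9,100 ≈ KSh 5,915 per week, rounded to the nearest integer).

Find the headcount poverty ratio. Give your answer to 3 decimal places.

35 of the 103 households have income below KSh 5,915.
H = 35/103 = 0.340.

0.340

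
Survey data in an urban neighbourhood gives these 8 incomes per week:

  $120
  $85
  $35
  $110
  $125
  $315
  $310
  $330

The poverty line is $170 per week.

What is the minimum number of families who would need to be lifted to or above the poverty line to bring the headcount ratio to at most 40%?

2

Currently q = 5 of N = 8 are below the line (H = 0.625).
A headcount ratio of at most 40% allows at most ⌊0.40 × 8⌋ = 3 poor families.
So at least 5 − 3 = 2 must be lifted.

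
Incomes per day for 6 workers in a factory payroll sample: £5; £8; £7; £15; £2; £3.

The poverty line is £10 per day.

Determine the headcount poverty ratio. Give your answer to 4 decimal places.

0.8333

5 of the 6 workers have income below £10.
H = 5/6 = 0.8333.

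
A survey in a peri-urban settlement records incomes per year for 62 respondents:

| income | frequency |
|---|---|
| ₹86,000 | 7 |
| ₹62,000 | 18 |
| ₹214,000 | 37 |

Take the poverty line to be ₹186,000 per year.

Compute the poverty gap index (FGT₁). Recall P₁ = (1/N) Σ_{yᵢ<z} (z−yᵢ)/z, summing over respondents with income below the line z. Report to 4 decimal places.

Incomes under z: 18×₹62,000, 7×₹86,000 (q = 25 of N = 62).
Shortfall ratios: (186000−62000)/186000 = 0.6667 (×18); (186000−86000)/186000 = 0.5376 (×7).
Sum of shortfalls = 15.763441; P₁ averages over all N: 15.763441 / 62 = 0.2542.

0.2542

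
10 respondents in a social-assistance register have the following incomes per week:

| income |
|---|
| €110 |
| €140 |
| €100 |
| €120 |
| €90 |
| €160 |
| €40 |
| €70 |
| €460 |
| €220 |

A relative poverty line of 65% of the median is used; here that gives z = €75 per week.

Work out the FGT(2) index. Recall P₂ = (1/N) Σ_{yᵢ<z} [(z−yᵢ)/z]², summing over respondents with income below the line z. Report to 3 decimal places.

Incomes under z: €40, €70 (q = 2 of N = 10).
Normalized shortfalls: (75−40)/75 = 0.4667; (75−70)/75 = 0.0667.
Squared: 0.2178; 0.0044.
Sum = 0.222222; P₂ = 0.222222 / 10 = 0.022.

0.022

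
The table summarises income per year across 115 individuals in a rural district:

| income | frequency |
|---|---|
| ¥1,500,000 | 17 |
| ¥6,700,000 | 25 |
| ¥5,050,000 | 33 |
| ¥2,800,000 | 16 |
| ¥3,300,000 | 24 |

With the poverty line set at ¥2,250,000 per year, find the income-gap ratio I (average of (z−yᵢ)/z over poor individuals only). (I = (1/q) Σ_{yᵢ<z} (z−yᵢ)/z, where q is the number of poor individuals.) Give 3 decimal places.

Poor units: 17×¥1,500,000 (q = 17 of N = 115).
Relative gaps: 0.3333 (×17); sum = 5.666667.
I averages over the q = 17 poor units only: 5.666667 / 17 = 0.333.

0.333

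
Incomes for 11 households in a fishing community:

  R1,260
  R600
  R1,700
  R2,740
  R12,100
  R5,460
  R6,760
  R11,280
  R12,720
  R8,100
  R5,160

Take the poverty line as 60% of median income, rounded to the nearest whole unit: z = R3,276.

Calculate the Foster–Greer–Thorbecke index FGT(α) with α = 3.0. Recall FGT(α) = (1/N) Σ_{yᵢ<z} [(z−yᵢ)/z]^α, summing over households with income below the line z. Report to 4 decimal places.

Below the line: R600, R1,260, R1,700, R2,740 (q = 4 of N = 11).
Normalized shortfalls: (3276−600)/3276 = 0.8168; (3276−1260)/3276 = 0.6154; (3276−1700)/3276 = 0.4811; (3276−2740)/3276 = 0.1636.
Raised to α = 3.0: 0.54504; 0.23305; 0.11134; 0.00438.
Sum = 0.893799; FGT(3.0) = 0.893799 / 11 = 0.0813.

0.0813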